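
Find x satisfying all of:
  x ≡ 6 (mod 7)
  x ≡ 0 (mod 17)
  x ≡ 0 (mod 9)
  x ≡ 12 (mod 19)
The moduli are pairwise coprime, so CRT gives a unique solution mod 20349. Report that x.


Product of moduli M = 7 · 17 · 9 · 19 = 20349.
Merge one congruence at a time:
  Start: x ≡ 6 (mod 7).
  Combine with x ≡ 0 (mod 17); new modulus lcm = 119.
    Write x = 6 + 7·t and substitute into x ≡ 0 (mod 17): 7·t ≡ 0 − 6 = -6 (mod 17).
    Reduce coefficients mod 17: 7·t ≡ 11 (mod 17).
    The inverse of 7 mod 17 is 5 (since 7·5 = 35 = 2·17 + 1), so t ≡ 5·11 = 55 ≡ 4 (mod 17).
    Then x = 6 + 7·4 = 34, valid modulo lcm(7, 17) = 119: x ≡ 34 (mod 119).
  Combine with x ≡ 0 (mod 9); new modulus lcm = 1071.
    Write x = 34 + 119·t and substitute into x ≡ 0 (mod 9): 119·t ≡ 0 − 34 = -34 (mod 9).
    Reduce coefficients mod 9: 2·t ≡ 2 (mod 9).
    The inverse of 2 mod 9 is 5 (since 2·5 = 10 = 1·9 + 1), so t ≡ 5·2 = 10 ≡ 1 (mod 9).
    Then x = 34 + 119·1 = 153, valid modulo lcm(119, 9) = 1071: x ≡ 153 (mod 1071).
  Combine with x ≡ 12 (mod 19); new modulus lcm = 20349.
    Write x = 153 + 1071·t and substitute into x ≡ 12 (mod 19): 1071·t ≡ 12 − 153 = -141 (mod 19).
    Reduce coefficients mod 19: 7·t ≡ 11 (mod 19).
    The inverse of 7 mod 19 is 11 (since 7·11 = 77 = 4·19 + 1), so t ≡ 11·11 = 121 ≡ 7 (mod 19).
    Then x = 153 + 1071·7 = 7650, valid modulo lcm(1071, 19) = 20349: x ≡ 7650 (mod 20349).
Verify against each original: 7650 mod 7 = 6, 7650 mod 17 = 0, 7650 mod 9 = 0, 7650 mod 19 = 12.

x ≡ 7650 (mod 20349).


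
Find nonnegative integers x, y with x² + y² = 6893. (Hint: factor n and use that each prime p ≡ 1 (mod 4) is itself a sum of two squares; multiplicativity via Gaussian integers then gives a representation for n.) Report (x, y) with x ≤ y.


Step 1: Factor n = 6893 = 61 · 113.
Step 2: Check the mod-4 condition on each prime factor: 61 ≡ 1 (mod 4), exponent 1; 113 ≡ 1 (mod 4), exponent 1.
All primes ≡ 3 (mod 4) appear to even exponent (or don't appear), so by the two-squares theorem n IS expressible as a sum of two squares.
Step 3: Build a representation. Here n = 61 · 113 is a product of primes ≡ 1 (mod 4). Each prime p ≡ 1 (mod 4) is itself a sum of two squares; find a² by testing p − a² for a perfect square:
  61: 61 − 1² = 60, 61 − 2² = 57, 61 − 3² = 52, 61 − 4² = 45, 61 − 5² = 36 = 6² ⇒ 61 = 5² + 6².
  113: 113 − 1² = 112, 113 − 2² = 109, 113 − 3² = 104, 113 − 4² = 97, 113 − 5² = 88, 113 − 6² = 77, 113 − 7² = 64 = 8² ⇒ 113 = 7² + 8².
  Combine using the Brahmagupta–Fibonacci identity (a² + b²)(c² + d²) = (ac − bd)² + (ad + bc)² = (ac + bd)² + (ad − bc)²:
  61 · 113 = 6893: from (5² + 6²)(7² + 8²), take (5·7 − 6·8, 5·8 + 6·7) = (35 − 48, 40 + 42) = (-13, 82); dropping signs (only squares matter) gives (13, 82); check 13² + 82² = 169 + 6724 = 6893 ✓.
Step 4: Order so x ≤ y and verify: 13² + 82² = 169 + 6724 = 6893 = n. ✓

n = 6893 = 13² + 82² (one valid representation with x ≤ y).


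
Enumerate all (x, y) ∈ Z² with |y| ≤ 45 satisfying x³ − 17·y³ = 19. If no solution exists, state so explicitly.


The equation is x³ - 17y³ = 19. For fixed y, x³ = 17·y³ + 19, so a solution requires the RHS to be a perfect cube.
Strategy: iterate y from -45 to 45, compute RHS = 17·y³ + 19, and check whether it is a (positive or negative) perfect cube.
Check small values of y:
  y = 0: RHS = 19 is not a perfect cube.
  y = 1: RHS = 36 is not a perfect cube.
  y = -1: RHS = 2 is not a perfect cube.
  y = 2: RHS = 155 is not a perfect cube.
  y = -2: RHS = -117 is not a perfect cube.
  y = 3: RHS = 478 is not a perfect cube.
  y = -3: RHS = -440 is not a perfect cube.
Continuing the search up to |y| = 45 finds no solutions either.
No (x, y) in the scanned range satisfies the equation.

No integer solutions with |y| ≤ 45.


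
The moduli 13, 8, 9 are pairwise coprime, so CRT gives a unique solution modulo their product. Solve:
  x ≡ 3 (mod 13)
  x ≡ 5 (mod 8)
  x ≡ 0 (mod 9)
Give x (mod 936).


Moduli 13, 8, 9 are pairwise coprime; by CRT there is a unique solution modulo M = 13 · 8 · 9 = 936.
Solve pairwise, accumulating the modulus:
  Start with x ≡ 3 (mod 13).
  Combine with x ≡ 5 (mod 8): since gcd(13, 8) = 1, we get a unique residue mod 104.
    Write x = 3 + 13·t and substitute into x ≡ 5 (mod 8): 13·t ≡ 5 − 3 = 2 (mod 8).
    Reduce coefficients mod 8: 5·t ≡ 2 (mod 8).
    The inverse of 5 mod 8 is 5 (since 5·5 = 25 = 3·8 + 1), so t ≡ 5·2 = 10 ≡ 2 (mod 8).
    Then x = 3 + 13·2 = 29, valid modulo lcm(13, 8) = 104: x ≡ 29 (mod 104).
  Combine with x ≡ 0 (mod 9): since gcd(104, 9) = 1, we get a unique residue mod 936.
    Write x = 29 + 104·t and substitute into x ≡ 0 (mod 9): 104·t ≡ 0 − 29 = -29 (mod 9).
    Reduce coefficients mod 9: 5·t ≡ 7 (mod 9).
    The inverse of 5 mod 9 is 2 (since 5·2 = 10 = 1·9 + 1), so t ≡ 2·7 = 14 ≡ 5 (mod 9).
    Then x = 29 + 104·5 = 549, valid modulo lcm(104, 9) = 936: x ≡ 549 (mod 936).
Verify: 549 mod 13 = 3 ✓, 549 mod 8 = 5 ✓, 549 mod 9 = 0 ✓.

x ≡ 549 (mod 936).


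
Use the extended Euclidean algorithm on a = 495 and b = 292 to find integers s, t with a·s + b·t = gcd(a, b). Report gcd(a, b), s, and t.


Euclidean algorithm on (495, 292) — divide until remainder is 0:
  495 = 1 · 292 + 203
  292 = 1 · 203 + 89
  203 = 2 · 89 + 25
  89 = 3 · 25 + 14
  25 = 1 · 14 + 11
  14 = 1 · 11 + 3
  11 = 3 · 3 + 2
  3 = 1 · 2 + 1
  2 = 2 · 1 + 0
gcd(495, 292) = 1.
Track Bezout coefficients alongside the remainders: start with r₀ = 495 = a·1 + b·0 (s = 1, t = 0) and r₁ = 292 = a·0 + b·1 (s = 0, t = 1); each new remainder r_{k+1} = r_{k-1} − q_k·r_k inherits s_{k+1} = s_{k-1} − q_k·s_k, t_{k+1} = t_{k-1} − q_k·t_k, so r_k = a·s_k + b·t_k at every step:
  q = 1: r = 203, s = 1 − 1·0 = 1, t = 0 − 1·1 = -1  (check: 495·1 + 292·(-1) = 203)
  q = 1: r = 89, s = 0 − 1·1 = -1, t = 1 − 1·(-1) = 2  (check: 495·(-1) + 292·2 = 89)
  q = 2: r = 25, s = 1 − 2·(-1) = 3, t = -1 − 2·2 = -5  (check: 495·3 + 292·(-5) = 25)
  q = 3: r = 14, s = -1 − 3·3 = -10, t = 2 − 3·(-5) = 17  (check: 495·(-10) + 292·17 = 14)
  q = 1: r = 11, s = 3 − 1·(-10) = 13, t = -5 − 1·17 = -22  (check: 495·13 + 292·(-22) = 11)
  q = 1: r = 3, s = -10 − 1·13 = -23, t = 17 − 1·(-22) = 39  (check: 495·(-23) + 292·39 = 3)
  q = 3: r = 2, s = 13 − 3·(-23) = 82, t = -22 − 3·39 = -139  (check: 495·82 + 292·(-139) = 2)
  q = 1: r = 1, s = -23 − 1·82 = -105, t = 39 − 1·(-139) = 178  (check: 495·(-105) + 292·178 = 1)
The row with r = 1 (the gcd) gives the Bezout coefficients s = -105, t = 178.
Result: 495 · (-105) + 292 · (178) = 1.

gcd(495, 292) = 1; s = -105, t = 178 (check: 495·(-105) + 292·178 = 1).


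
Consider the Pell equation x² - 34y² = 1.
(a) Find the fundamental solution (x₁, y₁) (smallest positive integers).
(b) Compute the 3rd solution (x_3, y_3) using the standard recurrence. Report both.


Step 1: Find the fundamental solution (x₁, y₁) of x² - 34y² = 1.
  Expand √34 as a continued fraction. a₀ = ⌊√34⌋ = 5; iterate m_{k+1} = d_k·a_k − m_k, d_{k+1} = (34 − m_{k+1}²)/d_k, a_{k+1} = ⌊(a₀ + m_{k+1})/d_{k+1}⌋ (starting m₀ = 0, d₀ = 1), with convergents p_k = a_k·p_{k-1} + p_{k-2}, q_k = a_k·q_{k-1} + q_{k-2} (p₋₁ = 1, q₋₁ = 0):
  k = 0: a₀ = 5; p₀/q₀ = 5/1; p₀² − 34·q₀² = 25 − 34 = -9.
  k = 1: m = 5, d = 9, a = ⌊(5 + 5)/9⌋ = 1; p/q = (1·5 + 1)/(1·1 + 0) = 6/1; p² − 34·q² = 36 − 34 = 2.
  k = 2: m = 4, d = 2, a = ⌊(5 + 4)/2⌋ = 4; p/q = (4·6 + 5)/(4·1 + 1) = 29/5; p² − 34·q² = 841 − 850 = -9.
  k = 3: m = 4, d = 9, a = ⌊(5 + 4)/9⌋ = 1; p/q = (1·29 + 6)/(1·5 + 1) = 35/6; p² − 34·q² = 1225 − 1224 = 1.
  The first convergent with p² − 34·q² = 1 gives the fundamental solution (x₁, y₁) = (35, 6).
Step 2: Apply the recurrence (x_{n+1}, y_{n+1}) = (x₁x_n + 34y₁y_n, x₁y_n + y₁x_n) repeatedly.
  From (x_1, y_1) = (35, 6): x_2 = 35·35 + 34·6·6 = 2449; y_2 = 35·6 + 6·35 = 420.
  From (x_2, y_2) = (2449, 420): x_3 = 35·2449 + 34·6·420 = 171395; y_3 = 35·420 + 6·2449 = 29394.
Step 3: Verify x_3² - 34·y_3² = 29376246025 - 29376246024 = 1 (should be 1). ✓

(x_1, y_1) = (35, 6); (x_3, y_3) = (171395, 29394).


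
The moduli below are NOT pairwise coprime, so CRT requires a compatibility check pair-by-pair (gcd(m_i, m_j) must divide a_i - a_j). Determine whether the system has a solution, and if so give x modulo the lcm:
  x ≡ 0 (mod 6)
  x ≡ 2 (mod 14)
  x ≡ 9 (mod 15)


Moduli 6, 14, 15 are not pairwise coprime, so CRT works modulo lcm(m_i) when all pairwise compatibility conditions hold.
Pairwise compatibility: gcd(m_i, m_j) must divide a_i - a_j for every pair.
Merge one congruence at a time:
  Start: x ≡ 0 (mod 6).
  Combine with x ≡ 2 (mod 14): gcd(6, 14) = 2; 2 - 0 = 2, which IS divisible by 2, so compatible.
    Write x = 0 + 6·t and substitute into x ≡ 2 (mod 14): 6·t ≡ 2 − 0 = 2 (mod 14).
    Divide the congruence (and modulus) by g = 2: 3·t ≡ 1 (mod 7).
    The inverse of 3 mod 7 is 5 (since 3·5 = 15 = 2·7 + 1), so t ≡ 5·1 = 5 ≡ 5 (mod 7).
    Then x = 0 + 6·5 = 30, valid modulo lcm(6, 14) = 42: x ≡ 30 (mod 42).
  Combine with x ≡ 9 (mod 15): gcd(42, 15) = 3; 9 - 30 = -21, which IS divisible by 3, so compatible.
    Write x = 30 + 42·t and substitute into x ≡ 9 (mod 15): 42·t ≡ 9 − 30 = -21 (mod 15).
    Divide the congruence (and modulus) by g = 3: 14·t ≡ -7 (mod 5).
    Reduce coefficients mod 5: 4·t ≡ 3 (mod 5).
    The inverse of 4 mod 5 is 4 (since 4·4 = 16 = 3·5 + 1), so t ≡ 4·3 = 12 ≡ 2 (mod 5).
    Then x = 30 + 42·2 = 114, valid modulo lcm(42, 15) = 210: x ≡ 114 (mod 210).
Verify: 114 mod 6 = 0, 114 mod 14 = 2, 114 mod 15 = 9.

x ≡ 114 (mod 210).


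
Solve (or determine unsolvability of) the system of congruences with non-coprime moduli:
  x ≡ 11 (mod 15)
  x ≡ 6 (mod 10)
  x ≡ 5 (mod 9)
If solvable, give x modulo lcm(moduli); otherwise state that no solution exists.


Moduli 15, 10, 9 are not pairwise coprime, so CRT works modulo lcm(m_i) when all pairwise compatibility conditions hold.
Pairwise compatibility: gcd(m_i, m_j) must divide a_i - a_j for every pair.
Merge one congruence at a time:
  Start: x ≡ 11 (mod 15).
  Combine with x ≡ 6 (mod 10): gcd(15, 10) = 5; 6 - 11 = -5, which IS divisible by 5, so compatible.
    Write x = 11 + 15·t and substitute into x ≡ 6 (mod 10): 15·t ≡ 6 − 11 = -5 (mod 10).
    Divide the congruence (and modulus) by g = 5: 3·t ≡ -1 (mod 2).
    Reduce coefficients mod 2: 1·t ≡ 1 (mod 2).
    So t ≡ 1 (mod 2).
    Then x = 11 + 15·1 = 26, valid modulo lcm(15, 10) = 30: x ≡ 26 (mod 30).
  Combine with x ≡ 5 (mod 9): gcd(30, 9) = 3; 5 - 26 = -21, which IS divisible by 3, so compatible.
    Write x = 26 + 30·t and substitute into x ≡ 5 (mod 9): 30·t ≡ 5 − 26 = -21 (mod 9).
    Divide the congruence (and modulus) by g = 3: 10·t ≡ -7 (mod 3).
    Reduce coefficients mod 3: 1·t ≡ 2 (mod 3).
    So t ≡ 2 (mod 3).
    Then x = 26 + 30·2 = 86, valid modulo lcm(30, 9) = 90: x ≡ 86 (mod 90).
Verify: 86 mod 15 = 11, 86 mod 10 = 6, 86 mod 9 = 5.

x ≡ 86 (mod 90).


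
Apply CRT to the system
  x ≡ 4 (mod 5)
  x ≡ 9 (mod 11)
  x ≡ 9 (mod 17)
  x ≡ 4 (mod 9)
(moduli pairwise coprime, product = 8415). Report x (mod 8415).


Product of moduli M = 5 · 11 · 17 · 9 = 8415.
Merge one congruence at a time:
  Start: x ≡ 4 (mod 5).
  Combine with x ≡ 9 (mod 11); new modulus lcm = 55.
    Write x = 4 + 5·t and substitute into x ≡ 9 (mod 11): 5·t ≡ 9 − 4 = 5 (mod 11).
    The inverse of 5 mod 11 is 9 (since 5·9 = 45 = 4·11 + 1), so t ≡ 9·5 = 45 ≡ 1 (mod 11).
    Then x = 4 + 5·1 = 9, valid modulo lcm(5, 11) = 55: x ≡ 9 (mod 55).
  Combine with x ≡ 9 (mod 17); new modulus lcm = 935.
    Write x = 9 + 55·t and substitute into x ≡ 9 (mod 17): 55·t ≡ 9 − 9 = 0 (mod 17).
    Reduce coefficients mod 17: 4·t ≡ 0 (mod 17).
    The inverse of 4 mod 17 is 13 (since 4·13 = 52 = 3·17 + 1), so t ≡ 13·0 = 0 ≡ 0 (mod 17).
    Then x = 9 + 55·0 = 9, valid modulo lcm(55, 17) = 935: x ≡ 9 (mod 935).
  Combine with x ≡ 4 (mod 9); new modulus lcm = 8415.
    Write x = 9 + 935·t and substitute into x ≡ 4 (mod 9): 935·t ≡ 4 − 9 = -5 (mod 9).
    Reduce coefficients mod 9: 8·t ≡ 4 (mod 9).
    The inverse of 8 mod 9 is 8 (since 8·8 = 64 = 7·9 + 1), so t ≡ 8·4 = 32 ≡ 5 (mod 9).
    Then x = 9 + 935·5 = 4684, valid modulo lcm(935, 9) = 8415: x ≡ 4684 (mod 8415).
Verify against each original: 4684 mod 5 = 4, 4684 mod 11 = 9, 4684 mod 17 = 9, 4684 mod 9 = 4.

x ≡ 4684 (mod 8415).


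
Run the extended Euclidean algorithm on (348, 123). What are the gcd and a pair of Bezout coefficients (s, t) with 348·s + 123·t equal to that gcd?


Euclidean algorithm on (348, 123) — divide until remainder is 0:
  348 = 2 · 123 + 102
  123 = 1 · 102 + 21
  102 = 4 · 21 + 18
  21 = 1 · 18 + 3
  18 = 6 · 3 + 0
gcd(348, 123) = 3.
Track Bezout coefficients alongside the remainders: start with r₀ = 348 = a·1 + b·0 (s = 1, t = 0) and r₁ = 123 = a·0 + b·1 (s = 0, t = 1); each new remainder r_{k+1} = r_{k-1} − q_k·r_k inherits s_{k+1} = s_{k-1} − q_k·s_k, t_{k+1} = t_{k-1} − q_k·t_k, so r_k = a·s_k + b·t_k at every step:
  q = 2: r = 102, s = 1 − 2·0 = 1, t = 0 − 2·1 = -2  (check: 348·1 + 123·(-2) = 102)
  q = 1: r = 21, s = 0 − 1·1 = -1, t = 1 − 1·(-2) = 3  (check: 348·(-1) + 123·3 = 21)
  q = 4: r = 18, s = 1 − 4·(-1) = 5, t = -2 − 4·3 = -14  (check: 348·5 + 123·(-14) = 18)
  q = 1: r = 3, s = -1 − 1·5 = -6, t = 3 − 1·(-14) = 17  (check: 348·(-6) + 123·17 = 3)
The row with r = 3 (the gcd) gives the Bezout coefficients s = -6, t = 17.
Result: 348 · (-6) + 123 · (17) = 3.

gcd(348, 123) = 3; s = -6, t = 17 (check: 348·(-6) + 123·17 = 3).


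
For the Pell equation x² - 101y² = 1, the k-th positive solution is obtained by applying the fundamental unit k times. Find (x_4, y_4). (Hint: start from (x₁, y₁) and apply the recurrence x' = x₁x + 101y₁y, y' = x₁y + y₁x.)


Step 1: Find the fundamental solution (x₁, y₁) of x² - 101y² = 1.
  Expand √101 as a continued fraction. a₀ = ⌊√101⌋ = 10; iterate m_{k+1} = d_k·a_k − m_k, d_{k+1} = (101 − m_{k+1}²)/d_k, a_{k+1} = ⌊(a₀ + m_{k+1})/d_{k+1}⌋ (starting m₀ = 0, d₀ = 1), with convergents p_k = a_k·p_{k-1} + p_{k-2}, q_k = a_k·q_{k-1} + q_{k-2} (p₋₁ = 1, q₋₁ = 0):
  k = 0: a₀ = 10; p₀/q₀ = 10/1; p₀² − 101·q₀² = 100 − 101 = -1.
  k = 1: m = 10, d = 1, a = ⌊(10 + 10)/1⌋ = 20; p/q = (20·10 + 1)/(20·1 + 0) = 201/20; p² − 101·q² = 40401 − 40400 = 1.
  The first convergent with p² − 101·q² = 1 gives the fundamental solution (x₁, y₁) = (201, 20).
Step 2: Apply the recurrence (x_{n+1}, y_{n+1}) = (x₁x_n + 101y₁y_n, x₁y_n + y₁x_n) repeatedly.
  From (x_1, y_1) = (201, 20): x_2 = 201·201 + 101·20·20 = 80801; y_2 = 201·20 + 20·201 = 8040.
  From (x_2, y_2) = (80801, 8040): x_3 = 201·80801 + 101·20·8040 = 32481801; y_3 = 201·8040 + 20·80801 = 3232060.
  From (x_3, y_3) = (32481801, 3232060): x_4 = 201·32481801 + 101·20·3232060 = 13057603201; y_4 = 201·3232060 + 20·32481801 = 1299280080.
Step 3: Verify x_4² - 101·y_4² = 170501001354765446401 - 170501001354765446400 = 1 (should be 1). ✓

(x_1, y_1) = (201, 20); (x_4, y_4) = (13057603201, 1299280080).


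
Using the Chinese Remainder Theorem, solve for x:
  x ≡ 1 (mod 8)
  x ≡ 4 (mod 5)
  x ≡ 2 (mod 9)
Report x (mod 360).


Moduli 8, 5, 9 are pairwise coprime; by CRT there is a unique solution modulo M = 8 · 5 · 9 = 360.
Solve pairwise, accumulating the modulus:
  Start with x ≡ 1 (mod 8).
  Combine with x ≡ 4 (mod 5): since gcd(8, 5) = 1, we get a unique residue mod 40.
    Write x = 1 + 8·t and substitute into x ≡ 4 (mod 5): 8·t ≡ 4 − 1 = 3 (mod 5).
    Reduce coefficients mod 5: 3·t ≡ 3 (mod 5).
    The inverse of 3 mod 5 is 2 (since 3·2 = 6 = 1·5 + 1), so t ≡ 2·3 = 6 ≡ 1 (mod 5).
    Then x = 1 + 8·1 = 9, valid modulo lcm(8, 5) = 40: x ≡ 9 (mod 40).
  Combine with x ≡ 2 (mod 9): since gcd(40, 9) = 1, we get a unique residue mod 360.
    Write x = 9 + 40·t and substitute into x ≡ 2 (mod 9): 40·t ≡ 2 − 9 = -7 (mod 9).
    Reduce coefficients mod 9: 4·t ≡ 2 (mod 9).
    The inverse of 4 mod 9 is 7 (since 4·7 = 28 = 3·9 + 1), so t ≡ 7·2 = 14 ≡ 5 (mod 9).
    Then x = 9 + 40·5 = 209, valid modulo lcm(40, 9) = 360: x ≡ 209 (mod 360).
Verify: 209 mod 8 = 1 ✓, 209 mod 5 = 4 ✓, 209 mod 9 = 2 ✓.

x ≡ 209 (mod 360).


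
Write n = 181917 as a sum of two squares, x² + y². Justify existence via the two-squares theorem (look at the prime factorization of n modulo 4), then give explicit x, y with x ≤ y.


Step 1: Factor n = 181917 = 3^2 · 17 · 29 · 41.
Step 2: Check the mod-4 condition on each prime factor: 3 ≡ 3 (mod 4), exponent 2 (must be even); 17 ≡ 1 (mod 4), exponent 1; 29 ≡ 1 (mod 4), exponent 1; 41 ≡ 1 (mod 4), exponent 1.
All primes ≡ 3 (mod 4) appear to even exponent (or don't appear), so by the two-squares theorem n IS expressible as a sum of two squares.
Step 3: Build a representation. Group n = k² · m with k = 3 and m = 17 · 29 · 41 = 20213 (a product of primes ≡ 1 (mod 4)); a representation of m scales to one of n via (k·x)² + (k·y)² = k²(x² + y²). Each prime p ≡ 1 (mod 4) is itself a sum of two squares; find a² by testing p − a² for a perfect square:
  17: 17 − 1² = 16 = 4² ⇒ 17 = 1² + 4².
  29: 29 − 1² = 28, 29 − 2² = 25 = 5² ⇒ 29 = 2² + 5².
  41: 41 − 1² = 40, 41 − 2² = 37, 41 − 3² = 32, 41 − 4² = 25 = 5² ⇒ 41 = 4² + 5².
  Combine using the Brahmagupta–Fibonacci identity (a² + b²)(c² + d²) = (ac − bd)² + (ad + bc)² = (ac + bd)² + (ad − bc)²:
  17 · 29 = 493: from (1² + 4²)(2² + 5²), take (1·2 − 4·5, 1·5 + 4·2) = (2 − 20, 5 + 8) = (-18, 13); dropping signs (only squares matter) gives (18, 13); check 18² + 13² = 324 + 169 = 493 ✓.
  493 · 41 = 20213: from (18² + 13²)(4² + 5²), take (18·4 − 13·5, 18·5 + 13·4) = (72 − 65, 90 + 52) = (7, 142); check 7² + 142² = 49 + 20164 = 20213 ✓.
  Scale by k = 3: (3·7, 3·142) = (21, 426).
Step 4: Order so x ≤ y and verify: 21² + 426² = 441 + 181476 = 181917 = n. ✓

n = 181917 = 21² + 426² (one valid representation with x ≤ y).


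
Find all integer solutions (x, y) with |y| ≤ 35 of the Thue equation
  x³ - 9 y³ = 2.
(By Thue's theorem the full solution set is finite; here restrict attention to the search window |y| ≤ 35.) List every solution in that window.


The equation is x³ - 9y³ = 2. For fixed y, x³ = 9·y³ + 2, so a solution requires the RHS to be a perfect cube.
Strategy: iterate y from -35 to 35, compute RHS = 9·y³ + 2, and check whether it is a (positive or negative) perfect cube.
Check small values of y:
  y = 0: RHS = 2 is not a perfect cube.
  y = 1: RHS = 11 is not a perfect cube.
  y = -1: RHS = -7 is not a perfect cube.
  y = 2: RHS = 74 is not a perfect cube.
  y = -2: RHS = -70 is not a perfect cube.
  y = 3: RHS = 245 is not a perfect cube.
  y = -3: RHS = -241 is not a perfect cube.
Continuing the search up to |y| = 35 finds no solutions either.
No (x, y) in the scanned range satisfies the equation.

No integer solutions with |y| ≤ 35.


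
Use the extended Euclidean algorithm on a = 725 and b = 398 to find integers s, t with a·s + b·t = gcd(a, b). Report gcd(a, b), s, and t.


Euclidean algorithm on (725, 398) — divide until remainder is 0:
  725 = 1 · 398 + 327
  398 = 1 · 327 + 71
  327 = 4 · 71 + 43
  71 = 1 · 43 + 28
  43 = 1 · 28 + 15
  28 = 1 · 15 + 13
  15 = 1 · 13 + 2
  13 = 6 · 2 + 1
  2 = 2 · 1 + 0
gcd(725, 398) = 1.
Track Bezout coefficients alongside the remainders: start with r₀ = 725 = a·1 + b·0 (s = 1, t = 0) and r₁ = 398 = a·0 + b·1 (s = 0, t = 1); each new remainder r_{k+1} = r_{k-1} − q_k·r_k inherits s_{k+1} = s_{k-1} − q_k·s_k, t_{k+1} = t_{k-1} − q_k·t_k, so r_k = a·s_k + b·t_k at every step:
  q = 1: r = 327, s = 1 − 1·0 = 1, t = 0 − 1·1 = -1  (check: 725·1 + 398·(-1) = 327)
  q = 1: r = 71, s = 0 − 1·1 = -1, t = 1 − 1·(-1) = 2  (check: 725·(-1) + 398·2 = 71)
  q = 4: r = 43, s = 1 − 4·(-1) = 5, t = -1 − 4·2 = -9  (check: 725·5 + 398·(-9) = 43)
  q = 1: r = 28, s = -1 − 1·5 = -6, t = 2 − 1·(-9) = 11  (check: 725·(-6) + 398·11 = 28)
  q = 1: r = 15, s = 5 − 1·(-6) = 11, t = -9 − 1·11 = -20  (check: 725·11 + 398·(-20) = 15)
  q = 1: r = 13, s = -6 − 1·11 = -17, t = 11 − 1·(-20) = 31  (check: 725·(-17) + 398·31 = 13)
  q = 1: r = 2, s = 11 − 1·(-17) = 28, t = -20 − 1·31 = -51  (check: 725·28 + 398·(-51) = 2)
  q = 6: r = 1, s = -17 − 6·28 = -185, t = 31 − 6·(-51) = 337  (check: 725·(-185) + 398·337 = 1)
The row with r = 1 (the gcd) gives the Bezout coefficients s = -185, t = 337.
Result: 725 · (-185) + 398 · (337) = 1.

gcd(725, 398) = 1; s = -185, t = 337 (check: 725·(-185) + 398·337 = 1).


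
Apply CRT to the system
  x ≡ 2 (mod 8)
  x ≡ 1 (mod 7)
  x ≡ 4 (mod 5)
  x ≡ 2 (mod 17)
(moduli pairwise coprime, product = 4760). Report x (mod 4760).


Product of moduli M = 8 · 7 · 5 · 17 = 4760.
Merge one congruence at a time:
  Start: x ≡ 2 (mod 8).
  Combine with x ≡ 1 (mod 7); new modulus lcm = 56.
    Write x = 2 + 8·t and substitute into x ≡ 1 (mod 7): 8·t ≡ 1 − 2 = -1 (mod 7).
    Reduce coefficients mod 7: 1·t ≡ 6 (mod 7).
    So t ≡ 6 (mod 7).
    Then x = 2 + 8·6 = 50, valid modulo lcm(8, 7) = 56: x ≡ 50 (mod 56).
  Combine with x ≡ 4 (mod 5); new modulus lcm = 280.
    Write x = 50 + 56·t and substitute into x ≡ 4 (mod 5): 56·t ≡ 4 − 50 = -46 (mod 5).
    Reduce coefficients mod 5: 1·t ≡ 4 (mod 5).
    So t ≡ 4 (mod 5).
    Then x = 50 + 56·4 = 274, valid modulo lcm(56, 5) = 280: x ≡ 274 (mod 280).
  Combine with x ≡ 2 (mod 17); new modulus lcm = 4760.
    Write x = 274 + 280·t and substitute into x ≡ 2 (mod 17): 280·t ≡ 2 − 274 = -272 (mod 17).
    Reduce coefficients mod 17: 8·t ≡ 0 (mod 17).
    The inverse of 8 mod 17 is 15 (since 8·15 = 120 = 7·17 + 1), so t ≡ 15·0 = 0 ≡ 0 (mod 17).
    Then x = 274 + 280·0 = 274, valid modulo lcm(280, 17) = 4760: x ≡ 274 (mod 4760).
Verify against each original: 274 mod 8 = 2, 274 mod 7 = 1, 274 mod 5 = 4, 274 mod 17 = 2.

x ≡ 274 (mod 4760).


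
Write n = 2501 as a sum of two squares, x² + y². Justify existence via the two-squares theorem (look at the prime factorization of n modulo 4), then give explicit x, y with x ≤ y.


Step 1: Factor n = 2501 = 41 · 61.
Step 2: Check the mod-4 condition on each prime factor: 41 ≡ 1 (mod 4), exponent 1; 61 ≡ 1 (mod 4), exponent 1.
All primes ≡ 3 (mod 4) appear to even exponent (or don't appear), so by the two-squares theorem n IS expressible as a sum of two squares.
Step 3: Build a representation. Here n = 41 · 61 is a product of primes ≡ 1 (mod 4). Each prime p ≡ 1 (mod 4) is itself a sum of two squares; find a² by testing p − a² for a perfect square:
  41: 41 − 1² = 40, 41 − 2² = 37, 41 − 3² = 32, 41 − 4² = 25 = 5² ⇒ 41 = 4² + 5².
  61: 61 − 1² = 60, 61 − 2² = 57, 61 − 3² = 52, 61 − 4² = 45, 61 − 5² = 36 = 6² ⇒ 61 = 5² + 6².
  Combine using the Brahmagupta–Fibonacci identity (a² + b²)(c² + d²) = (ac − bd)² + (ad + bc)² = (ac + bd)² + (ad − bc)²:
  41 · 61 = 2501: from (4² + 5²)(5² + 6²), take (4·5 − 5·6, 4·6 + 5·5) = (20 − 30, 24 + 25) = (-10, 49); dropping signs (only squares matter) gives (10, 49); check 10² + 49² = 100 + 2401 = 2501 ✓.
Step 4: Order so x ≤ y and verify: 10² + 49² = 100 + 2401 = 2501 = n. ✓

n = 2501 = 10² + 49² (one valid representation with x ≤ y).


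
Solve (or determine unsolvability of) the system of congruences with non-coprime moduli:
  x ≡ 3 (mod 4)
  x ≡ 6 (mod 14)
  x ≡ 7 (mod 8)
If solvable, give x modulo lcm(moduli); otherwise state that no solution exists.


Moduli 4, 14, 8 are not pairwise coprime, so CRT works modulo lcm(m_i) when all pairwise compatibility conditions hold.
Pairwise compatibility: gcd(m_i, m_j) must divide a_i - a_j for every pair.
Merge one congruence at a time:
  Start: x ≡ 3 (mod 4).
  Combine with x ≡ 6 (mod 14): gcd(4, 14) = 2, and 6 - 3 = 3 is NOT divisible by 2.
    ⇒ system is inconsistent (no integer solution).

No solution (the system is inconsistent).


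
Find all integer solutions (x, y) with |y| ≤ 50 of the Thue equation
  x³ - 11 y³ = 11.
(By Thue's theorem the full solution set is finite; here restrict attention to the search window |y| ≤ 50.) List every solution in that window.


The equation is x³ - 11y³ = 11. For fixed y, x³ = 11·y³ + 11, so a solution requires the RHS to be a perfect cube.
Strategy: iterate y from -50 to 50, compute RHS = 11·y³ + 11, and check whether it is a (positive or negative) perfect cube.
Check small values of y:
  y = 0: RHS = 11 is not a perfect cube.
  y = 1: RHS = 22 is not a perfect cube.
  y = -1: RHS = 0 = (0)³ ⇒ x = 0 works.
  y = 2: RHS = 99 is not a perfect cube.
  y = -2: RHS = -77 is not a perfect cube.
  y = 3: RHS = 308 is not a perfect cube.
  y = -3: RHS = -286 is not a perfect cube.
Continuing the search up to |y| = 50 finds no further solutions beyond those listed.
Collected solutions: (0, -1).

Solutions (with |y| ≤ 50): (0, -1).


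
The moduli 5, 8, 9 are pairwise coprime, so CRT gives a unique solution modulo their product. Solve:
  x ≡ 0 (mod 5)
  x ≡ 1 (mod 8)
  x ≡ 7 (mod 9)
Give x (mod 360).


Moduli 5, 8, 9 are pairwise coprime; by CRT there is a unique solution modulo M = 5 · 8 · 9 = 360.
Solve pairwise, accumulating the modulus:
  Start with x ≡ 0 (mod 5).
  Combine with x ≡ 1 (mod 8): since gcd(5, 8) = 1, we get a unique residue mod 40.
    Write x = 0 + 5·t and substitute into x ≡ 1 (mod 8): 5·t ≡ 1 − 0 = 1 (mod 8).
    The inverse of 5 mod 8 is 5 (since 5·5 = 25 = 3·8 + 1), so t ≡ 5·1 = 5 ≡ 5 (mod 8).
    Then x = 0 + 5·5 = 25, valid modulo lcm(5, 8) = 40: x ≡ 25 (mod 40).
  Combine with x ≡ 7 (mod 9): since gcd(40, 9) = 1, we get a unique residue mod 360.
    Write x = 25 + 40·t and substitute into x ≡ 7 (mod 9): 40·t ≡ 7 − 25 = -18 (mod 9).
    Reduce coefficients mod 9: 4·t ≡ 0 (mod 9).
    The inverse of 4 mod 9 is 7 (since 4·7 = 28 = 3·9 + 1), so t ≡ 7·0 = 0 ≡ 0 (mod 9).
    Then x = 25 + 40·0 = 25, valid modulo lcm(40, 9) = 360: x ≡ 25 (mod 360).
Verify: 25 mod 5 = 0 ✓, 25 mod 8 = 1 ✓, 25 mod 9 = 7 ✓.

x ≡ 25 (mod 360).


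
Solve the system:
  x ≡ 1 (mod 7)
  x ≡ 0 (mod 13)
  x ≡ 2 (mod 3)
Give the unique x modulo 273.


Moduli 7, 13, 3 are pairwise coprime; by CRT there is a unique solution modulo M = 7 · 13 · 3 = 273.
Solve pairwise, accumulating the modulus:
  Start with x ≡ 1 (mod 7).
  Combine with x ≡ 0 (mod 13): since gcd(7, 13) = 1, we get a unique residue mod 91.
    Write x = 1 + 7·t and substitute into x ≡ 0 (mod 13): 7·t ≡ 0 − 1 = -1 (mod 13).
    Reduce coefficients mod 13: 7·t ≡ 12 (mod 13).
    The inverse of 7 mod 13 is 2 (since 7·2 = 14 = 1·13 + 1), so t ≡ 2·12 = 24 ≡ 11 (mod 13).
    Then x = 1 + 7·11 = 78, valid modulo lcm(7, 13) = 91: x ≡ 78 (mod 91).
  Combine with x ≡ 2 (mod 3): since gcd(91, 3) = 1, we get a unique residue mod 273.
    Write x = 78 + 91·t and substitute into x ≡ 2 (mod 3): 91·t ≡ 2 − 78 = -76 (mod 3).
    Reduce coefficients mod 3: 1·t ≡ 2 (mod 3).
    So t ≡ 2 (mod 3).
    Then x = 78 + 91·2 = 260, valid modulo lcm(91, 3) = 273: x ≡ 260 (mod 273).
Verify: 260 mod 7 = 1 ✓, 260 mod 13 = 0 ✓, 260 mod 3 = 2 ✓.

x ≡ 260 (mod 273).


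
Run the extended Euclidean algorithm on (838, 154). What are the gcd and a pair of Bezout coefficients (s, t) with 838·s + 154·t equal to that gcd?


Euclidean algorithm on (838, 154) — divide until remainder is 0:
  838 = 5 · 154 + 68
  154 = 2 · 68 + 18
  68 = 3 · 18 + 14
  18 = 1 · 14 + 4
  14 = 3 · 4 + 2
  4 = 2 · 2 + 0
gcd(838, 154) = 2.
Track Bezout coefficients alongside the remainders: start with r₀ = 838 = a·1 + b·0 (s = 1, t = 0) and r₁ = 154 = a·0 + b·1 (s = 0, t = 1); each new remainder r_{k+1} = r_{k-1} − q_k·r_k inherits s_{k+1} = s_{k-1} − q_k·s_k, t_{k+1} = t_{k-1} − q_k·t_k, so r_k = a·s_k + b·t_k at every step:
  q = 5: r = 68, s = 1 − 5·0 = 1, t = 0 − 5·1 = -5  (check: 838·1 + 154·(-5) = 68)
  q = 2: r = 18, s = 0 − 2·1 = -2, t = 1 − 2·(-5) = 11  (check: 838·(-2) + 154·11 = 18)
  q = 3: r = 14, s = 1 − 3·(-2) = 7, t = -5 − 3·11 = -38  (check: 838·7 + 154·(-38) = 14)
  q = 1: r = 4, s = -2 − 1·7 = -9, t = 11 − 1·(-38) = 49  (check: 838·(-9) + 154·49 = 4)
  q = 3: r = 2, s = 7 − 3·(-9) = 34, t = -38 − 3·49 = -185  (check: 838·34 + 154·(-185) = 2)
The row with r = 2 (the gcd) gives the Bezout coefficients s = 34, t = -185.
Result: 838 · (34) + 154 · (-185) = 2.

gcd(838, 154) = 2; s = 34, t = -185 (check: 838·34 + 154·(-185) = 2).


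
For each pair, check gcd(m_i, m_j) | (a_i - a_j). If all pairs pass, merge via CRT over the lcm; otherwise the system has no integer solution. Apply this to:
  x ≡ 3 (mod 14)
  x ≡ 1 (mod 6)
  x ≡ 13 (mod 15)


Moduli 14, 6, 15 are not pairwise coprime, so CRT works modulo lcm(m_i) when all pairwise compatibility conditions hold.
Pairwise compatibility: gcd(m_i, m_j) must divide a_i - a_j for every pair.
Merge one congruence at a time:
  Start: x ≡ 3 (mod 14).
  Combine with x ≡ 1 (mod 6): gcd(14, 6) = 2; 1 - 3 = -2, which IS divisible by 2, so compatible.
    Write x = 3 + 14·t and substitute into x ≡ 1 (mod 6): 14·t ≡ 1 − 3 = -2 (mod 6).
    Divide the congruence (and modulus) by g = 2: 7·t ≡ -1 (mod 3).
    Reduce coefficients mod 3: 1·t ≡ 2 (mod 3).
    So t ≡ 2 (mod 3).
    Then x = 3 + 14·2 = 31, valid modulo lcm(14, 6) = 42: x ≡ 31 (mod 42).
  Combine with x ≡ 13 (mod 15): gcd(42, 15) = 3; 13 - 31 = -18, which IS divisible by 3, so compatible.
    Write x = 31 + 42·t and substitute into x ≡ 13 (mod 15): 42·t ≡ 13 − 31 = -18 (mod 15).
    Divide the congruence (and modulus) by g = 3: 14·t ≡ -6 (mod 5).
    Reduce coefficients mod 5: 4·t ≡ 4 (mod 5).
    The inverse of 4 mod 5 is 4 (since 4·4 = 16 = 3·5 + 1), so t ≡ 4·4 = 16 ≡ 1 (mod 5).
    Then x = 31 + 42·1 = 73, valid modulo lcm(42, 15) = 210: x ≡ 73 (mod 210).
Verify: 73 mod 14 = 3, 73 mod 6 = 1, 73 mod 15 = 13.

x ≡ 73 (mod 210).


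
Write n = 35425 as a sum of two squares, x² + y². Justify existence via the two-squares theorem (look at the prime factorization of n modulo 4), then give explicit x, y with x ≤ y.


Step 1: Factor n = 35425 = 5^2 · 13 · 109.
Step 2: Check the mod-4 condition on each prime factor: 5 ≡ 1 (mod 4), exponent 2; 13 ≡ 1 (mod 4), exponent 1; 109 ≡ 1 (mod 4), exponent 1.
All primes ≡ 3 (mod 4) appear to even exponent (or don't appear), so by the two-squares theorem n IS expressible as a sum of two squares.
Step 3: Build a representation. Group n = k² · m with k = 5 and m = 13 · 109 = 1417 (a product of primes ≡ 1 (mod 4)); a representation of m scales to one of n via (k·x)² + (k·y)² = k²(x² + y²). Each prime p ≡ 1 (mod 4) is itself a sum of two squares; find a² by testing p − a² for a perfect square:
  13: 13 − 1² = 12, 13 − 2² = 9 = 3² ⇒ 13 = 2² + 3².
  109: 109 − 1² = 108, 109 − 2² = 105, 109 − 3² = 100 = 10² ⇒ 109 = 3² + 10².
  Combine using the Brahmagupta–Fibonacci identity (a² + b²)(c² + d²) = (ac − bd)² + (ad + bc)² = (ac + bd)² + (ad − bc)²:
  13 · 109 = 1417: from (2² + 3²)(3² + 10²), take (2·3 − 3·10, 2·10 + 3·3) = (6 − 30, 20 + 9) = (-24, 29); dropping signs (only squares matter) gives (24, 29); check 24² + 29² = 576 + 841 = 1417 ✓.
  Scale by k = 5: (5·24, 5·29) = (120, 145).
Step 4: Order so x ≤ y and verify: 120² + 145² = 14400 + 21025 = 35425 = n. ✓

n = 35425 = 120² + 145² (one valid representation with x ≤ y).


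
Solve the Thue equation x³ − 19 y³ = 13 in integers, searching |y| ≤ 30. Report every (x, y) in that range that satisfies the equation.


The equation is x³ - 19y³ = 13. For fixed y, x³ = 19·y³ + 13, so a solution requires the RHS to be a perfect cube.
Strategy: iterate y from -30 to 30, compute RHS = 19·y³ + 13, and check whether it is a (positive or negative) perfect cube.
Check small values of y:
  y = 0: RHS = 13 is not a perfect cube.
  y = 1: RHS = 32 is not a perfect cube.
  y = -1: RHS = -6 is not a perfect cube.
  y = 2: RHS = 165 is not a perfect cube.
  y = -2: RHS = -139 is not a perfect cube.
  y = 3: RHS = 526 is not a perfect cube.
  y = -3: RHS = -500 is not a perfect cube.
Continuing the search up to |y| = 30 finds no solutions either.
No (x, y) in the scanned range satisfies the equation.

No integer solutions with |y| ≤ 30.


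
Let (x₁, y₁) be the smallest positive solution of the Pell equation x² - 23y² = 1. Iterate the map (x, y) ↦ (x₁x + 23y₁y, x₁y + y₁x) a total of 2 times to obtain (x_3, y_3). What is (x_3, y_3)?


Step 1: Find the fundamental solution (x₁, y₁) of x² - 23y² = 1.
  Expand √23 as a continued fraction. a₀ = ⌊√23⌋ = 4; iterate m_{k+1} = d_k·a_k − m_k, d_{k+1} = (23 − m_{k+1}²)/d_k, a_{k+1} = ⌊(a₀ + m_{k+1})/d_{k+1}⌋ (starting m₀ = 0, d₀ = 1), with convergents p_k = a_k·p_{k-1} + p_{k-2}, q_k = a_k·q_{k-1} + q_{k-2} (p₋₁ = 1, q₋₁ = 0):
  k = 0: a₀ = 4; p₀/q₀ = 4/1; p₀² − 23·q₀² = 16 − 23 = -7.
  k = 1: m = 4, d = 7, a = ⌊(4 + 4)/7⌋ = 1; p/q = (1·4 + 1)/(1·1 + 0) = 5/1; p² − 23·q² = 25 − 23 = 2.
  k = 2: m = 3, d = 2, a = ⌊(4 + 3)/2⌋ = 3; p/q = (3·5 + 4)/(3·1 + 1) = 19/4; p² − 23·q² = 361 − 368 = -7.
  k = 3: m = 3, d = 7, a = ⌊(4 + 3)/7⌋ = 1; p/q = (1·19 + 5)/(1·4 + 1) = 24/5; p² − 23·q² = 576 − 575 = 1.
  The first convergent with p² − 23·q² = 1 gives the fundamental solution (x₁, y₁) = (24, 5).
Step 2: Apply the recurrence (x_{n+1}, y_{n+1}) = (x₁x_n + 23y₁y_n, x₁y_n + y₁x_n) repeatedly.
  From (x_1, y_1) = (24, 5): x_2 = 24·24 + 23·5·5 = 1151; y_2 = 24·5 + 5·24 = 240.
  From (x_2, y_2) = (1151, 240): x_3 = 24·1151 + 23·5·240 = 55224; y_3 = 24·240 + 5·1151 = 11515.
Step 3: Verify x_3² - 23·y_3² = 3049690176 - 3049690175 = 1 (should be 1). ✓

(x_1, y_1) = (24, 5); (x_3, y_3) = (55224, 11515).


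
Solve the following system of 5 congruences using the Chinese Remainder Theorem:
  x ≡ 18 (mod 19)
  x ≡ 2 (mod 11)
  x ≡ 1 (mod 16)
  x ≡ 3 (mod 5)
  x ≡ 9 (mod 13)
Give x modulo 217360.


Product of moduli M = 19 · 11 · 16 · 5 · 13 = 217360.
Merge one congruence at a time:
  Start: x ≡ 18 (mod 19).
  Combine with x ≡ 2 (mod 11); new modulus lcm = 209.
    Write x = 18 + 19·t and substitute into x ≡ 2 (mod 11): 19·t ≡ 2 − 18 = -16 (mod 11).
    Reduce coefficients mod 11: 8·t ≡ 6 (mod 11).
    The inverse of 8 mod 11 is 7 (since 8·7 = 56 = 5·11 + 1), so t ≡ 7·6 = 42 ≡ 9 (mod 11).
    Then x = 18 + 19·9 = 189, valid modulo lcm(19, 11) = 209: x ≡ 189 (mod 209).
  Combine with x ≡ 1 (mod 16); new modulus lcm = 3344.
    Write x = 189 + 209·t and substitute into x ≡ 1 (mod 16): 209·t ≡ 1 − 189 = -188 (mod 16).
    Reduce coefficients mod 16: 1·t ≡ 4 (mod 16).
    So t ≡ 4 (mod 16).
    Then x = 189 + 209·4 = 1025, valid modulo lcm(209, 16) = 3344: x ≡ 1025 (mod 3344).
  Combine with x ≡ 3 (mod 5); new modulus lcm = 16720.
    Write x = 1025 + 3344·t and substitute into x ≡ 3 (mod 5): 3344·t ≡ 3 − 1025 = -1022 (mod 5).
    Reduce coefficients mod 5: 4·t ≡ 3 (mod 5).
    The inverse of 4 mod 5 is 4 (since 4·4 = 16 = 3·5 + 1), so t ≡ 4·3 = 12 ≡ 2 (mod 5).
    Then x = 1025 + 3344·2 = 7713, valid modulo lcm(3344, 5) = 16720: x ≡ 7713 (mod 16720).
  Combine with x ≡ 9 (mod 13); new modulus lcm = 217360.
    Write x = 7713 + 16720·t and substitute into x ≡ 9 (mod 13): 16720·t ≡ 9 − 7713 = -7704 (mod 13).
    Reduce coefficients mod 13: 2·t ≡ 5 (mod 13).
    The inverse of 2 mod 13 is 7 (since 2·7 = 14 = 1·13 + 1), so t ≡ 7·5 = 35 ≡ 9 (mod 13).
    Then x = 7713 + 16720·9 = 158193, valid modulo lcm(16720, 13) = 217360: x ≡ 158193 (mod 217360).
Verify against each original: 158193 mod 19 = 18, 158193 mod 11 = 2, 158193 mod 16 = 1, 158193 mod 5 = 3, 158193 mod 13 = 9.

x ≡ 158193 (mod 217360).


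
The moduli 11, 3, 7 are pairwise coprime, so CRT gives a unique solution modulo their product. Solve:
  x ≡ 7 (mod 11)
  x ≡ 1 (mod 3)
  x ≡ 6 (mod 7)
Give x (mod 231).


Moduli 11, 3, 7 are pairwise coprime; by CRT there is a unique solution modulo M = 11 · 3 · 7 = 231.
Solve pairwise, accumulating the modulus:
  Start with x ≡ 7 (mod 11).
  Combine with x ≡ 1 (mod 3): since gcd(11, 3) = 1, we get a unique residue mod 33.
    Write x = 7 + 11·t and substitute into x ≡ 1 (mod 3): 11·t ≡ 1 − 7 = -6 (mod 3).
    Reduce coefficients mod 3: 2·t ≡ 0 (mod 3).
    The inverse of 2 mod 3 is 2 (since 2·2 = 4 = 1·3 + 1), so t ≡ 2·0 = 0 ≡ 0 (mod 3).
    Then x = 7 + 11·0 = 7, valid modulo lcm(11, 3) = 33: x ≡ 7 (mod 33).
  Combine with x ≡ 6 (mod 7): since gcd(33, 7) = 1, we get a unique residue mod 231.
    Write x = 7 + 33·t and substitute into x ≡ 6 (mod 7): 33·t ≡ 6 − 7 = -1 (mod 7).
    Reduce coefficients mod 7: 5·t ≡ 6 (mod 7).
    The inverse of 5 mod 7 is 3 (since 5·3 = 15 = 2·7 + 1), so t ≡ 3·6 = 18 ≡ 4 (mod 7).
    Then x = 7 + 33·4 = 139, valid modulo lcm(33, 7) = 231: x ≡ 139 (mod 231).
Verify: 139 mod 11 = 7 ✓, 139 mod 3 = 1 ✓, 139 mod 7 = 6 ✓.

x ≡ 139 (mod 231).


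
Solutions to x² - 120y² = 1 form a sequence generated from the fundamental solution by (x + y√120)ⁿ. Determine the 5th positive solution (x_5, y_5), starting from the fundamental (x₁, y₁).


Step 1: Find the fundamental solution (x₁, y₁) of x² - 120y² = 1.
  Expand √120 as a continued fraction. a₀ = ⌊√120⌋ = 10; iterate m_{k+1} = d_k·a_k − m_k, d_{k+1} = (120 − m_{k+1}²)/d_k, a_{k+1} = ⌊(a₀ + m_{k+1})/d_{k+1}⌋ (starting m₀ = 0, d₀ = 1), with convergents p_k = a_k·p_{k-1} + p_{k-2}, q_k = a_k·q_{k-1} + q_{k-2} (p₋₁ = 1, q₋₁ = 0):
  k = 0: a₀ = 10; p₀/q₀ = 10/1; p₀² − 120·q₀² = 100 − 120 = -20.
  k = 1: m = 10, d = 20, a = ⌊(10 + 10)/20⌋ = 1; p/q = (1·10 + 1)/(1·1 + 0) = 11/1; p² − 120·q² = 121 − 120 = 1.
  The first convergent with p² − 120·q² = 1 gives the fundamental solution (x₁, y₁) = (11, 1).
Step 2: Apply the recurrence (x_{n+1}, y_{n+1}) = (x₁x_n + 120y₁y_n, x₁y_n + y₁x_n) repeatedly.
  From (x_1, y_1) = (11, 1): x_2 = 11·11 + 120·1·1 = 241; y_2 = 11·1 + 1·11 = 22.
  From (x_2, y_2) = (241, 22): x_3 = 11·241 + 120·1·22 = 5291; y_3 = 11·22 + 1·241 = 483.
  From (x_3, y_3) = (5291, 483): x_4 = 11·5291 + 120·1·483 = 116161; y_4 = 11·483 + 1·5291 = 10604.
  From (x_4, y_4) = (116161, 10604): x_5 = 11·116161 + 120·1·10604 = 2550251; y_5 = 11·10604 + 1·116161 = 232805.
Step 3: Verify x_5² - 120·y_5² = 6503780163001 - 6503780163000 = 1 (should be 1). ✓

(x_1, y_1) = (11, 1); (x_5, y_5) = (2550251, 232805).


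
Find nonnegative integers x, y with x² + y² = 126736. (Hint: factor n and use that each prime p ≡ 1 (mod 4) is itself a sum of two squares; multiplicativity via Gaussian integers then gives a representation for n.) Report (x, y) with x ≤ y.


Step 1: Factor n = 126736 = 2^4 · 89^2.
Step 2: Check the mod-4 condition on each prime factor: 2 = 2 (special); 89 ≡ 1 (mod 4), exponent 2.
All primes ≡ 3 (mod 4) appear to even exponent (or don't appear), so by the two-squares theorem n IS expressible as a sum of two squares.
Step 3: Build a representation. Group n = k² · m with k = 4 and m = 89 · 89 = 7921 (a product of primes ≡ 1 (mod 4)); a representation of m scales to one of n via (k·x)² + (k·y)² = k²(x² + y²). Each prime p ≡ 1 (mod 4) is itself a sum of two squares; find a² by testing p − a² for a perfect square:
  89: 89 − 1² = 88, 89 − 2² = 85, 89 − 3² = 80, 89 − 4² = 73, 89 − 5² = 64 = 8² ⇒ 89 = 5² + 8².
  Combine using the Brahmagupta–Fibonacci identity (a² + b²)(c² + d²) = (ac − bd)² + (ad + bc)² = (ac + bd)² + (ad − bc)²:
  89 · 89 = 7921: from (5² + 8²)(5² + 8²), take (5·5 − 8·8, 5·8 + 8·5) = (25 − 64, 40 + 40) = (-39, 80); dropping signs (only squares matter) gives (39, 80); check 39² + 80² = 1521 + 6400 = 7921 ✓.
  Scale by k = 4: (4·39, 4·80) = (156, 320).
Step 4: Order so x ≤ y and verify: 156² + 320² = 24336 + 102400 = 126736 = n. ✓

n = 126736 = 156² + 320² (one valid representation with x ≤ y).
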